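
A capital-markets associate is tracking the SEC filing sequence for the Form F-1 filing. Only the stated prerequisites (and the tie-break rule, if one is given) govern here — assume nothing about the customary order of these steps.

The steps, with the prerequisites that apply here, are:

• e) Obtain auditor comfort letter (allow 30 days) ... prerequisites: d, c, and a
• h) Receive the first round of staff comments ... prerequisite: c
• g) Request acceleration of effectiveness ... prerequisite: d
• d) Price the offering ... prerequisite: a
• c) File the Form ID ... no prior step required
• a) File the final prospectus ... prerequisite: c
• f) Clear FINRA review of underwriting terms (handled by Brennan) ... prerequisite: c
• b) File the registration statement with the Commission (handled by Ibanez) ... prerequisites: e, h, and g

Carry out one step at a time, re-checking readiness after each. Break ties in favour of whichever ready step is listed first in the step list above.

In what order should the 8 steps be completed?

c, h, a, d, e, g, f, b

Only c has no prerequisites, so it is first.
h, a and f are all available; h is listed earlier → h.
a and f are both available; a is listed earlier → a.
d now also ready, so the ready set is {d, f}; d is listed earlier → d.
e, g and f are all available; e is listed earlier → e.
g and f are both available; g is listed earlier → g.
b now also ready, so the ready set is {f, b}; f is listed earlier → f.
That leaves b as the only ready step → b.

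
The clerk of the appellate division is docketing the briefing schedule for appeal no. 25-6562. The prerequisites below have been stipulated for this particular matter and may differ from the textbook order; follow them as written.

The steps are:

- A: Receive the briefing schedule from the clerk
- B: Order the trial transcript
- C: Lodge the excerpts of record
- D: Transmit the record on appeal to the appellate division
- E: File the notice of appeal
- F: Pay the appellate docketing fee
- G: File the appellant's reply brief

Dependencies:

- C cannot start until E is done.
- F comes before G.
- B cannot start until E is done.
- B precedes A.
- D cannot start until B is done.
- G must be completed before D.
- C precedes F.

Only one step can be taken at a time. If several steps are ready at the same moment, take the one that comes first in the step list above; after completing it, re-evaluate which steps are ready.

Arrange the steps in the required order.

E has no prerequisites → E first.
B and C are both available; B is listed earlier → B.
Ready: A and C. A is listed earlier → A.
That leaves C as the only ready step → C.
That leaves F as the only ready step → F.
Next only G has its prerequisites met → G.
D needed B and G, now all done → D.

E B A C F G D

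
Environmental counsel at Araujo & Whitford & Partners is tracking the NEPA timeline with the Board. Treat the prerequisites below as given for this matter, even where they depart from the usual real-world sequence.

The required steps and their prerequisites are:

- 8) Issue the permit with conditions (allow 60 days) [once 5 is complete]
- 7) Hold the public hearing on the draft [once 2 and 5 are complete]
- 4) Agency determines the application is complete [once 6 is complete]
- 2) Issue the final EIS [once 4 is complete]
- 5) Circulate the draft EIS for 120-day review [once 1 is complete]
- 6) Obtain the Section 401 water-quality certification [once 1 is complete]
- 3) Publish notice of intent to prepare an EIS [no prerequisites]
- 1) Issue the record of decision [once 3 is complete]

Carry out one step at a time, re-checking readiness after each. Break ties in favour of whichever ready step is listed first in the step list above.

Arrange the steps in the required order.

3 has no prerequisites → 3 first.
1 needed 3, now all done → 1.
Ready: 5 and 6. 5 is listed earlier → 5.
Now 8 and 6 have their prerequisites met. 8 is listed earlier, so 8 next.
6 needed 1, now all done → 6.
4 is the only step now ready → 4.
2 is the only step now ready → 2.
Next only 7 has its prerequisites met → 7.

3 1 5 8 6 4 2 7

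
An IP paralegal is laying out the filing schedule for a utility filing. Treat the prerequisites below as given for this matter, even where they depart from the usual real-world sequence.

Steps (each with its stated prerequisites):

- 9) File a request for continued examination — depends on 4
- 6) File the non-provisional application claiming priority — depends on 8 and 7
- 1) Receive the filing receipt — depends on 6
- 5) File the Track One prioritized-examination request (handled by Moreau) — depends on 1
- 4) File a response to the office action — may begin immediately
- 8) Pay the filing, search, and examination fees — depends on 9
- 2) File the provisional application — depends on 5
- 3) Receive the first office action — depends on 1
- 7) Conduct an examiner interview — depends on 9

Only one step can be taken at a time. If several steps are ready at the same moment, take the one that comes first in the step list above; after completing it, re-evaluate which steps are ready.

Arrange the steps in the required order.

4, 9, 8, 7, 6, 1, 5, 2, 3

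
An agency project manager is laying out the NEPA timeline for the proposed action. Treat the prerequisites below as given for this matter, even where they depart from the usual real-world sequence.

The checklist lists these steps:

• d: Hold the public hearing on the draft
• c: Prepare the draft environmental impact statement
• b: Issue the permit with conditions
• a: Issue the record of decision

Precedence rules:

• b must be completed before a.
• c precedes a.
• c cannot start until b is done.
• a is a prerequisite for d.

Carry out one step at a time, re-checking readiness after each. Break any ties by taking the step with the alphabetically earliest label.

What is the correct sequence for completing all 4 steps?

b → c → a → d

b has no prerequisites → b first.
That leaves c as the only ready step → c.
a is the only step now ready → a.
That leaves d as the only ready step → d.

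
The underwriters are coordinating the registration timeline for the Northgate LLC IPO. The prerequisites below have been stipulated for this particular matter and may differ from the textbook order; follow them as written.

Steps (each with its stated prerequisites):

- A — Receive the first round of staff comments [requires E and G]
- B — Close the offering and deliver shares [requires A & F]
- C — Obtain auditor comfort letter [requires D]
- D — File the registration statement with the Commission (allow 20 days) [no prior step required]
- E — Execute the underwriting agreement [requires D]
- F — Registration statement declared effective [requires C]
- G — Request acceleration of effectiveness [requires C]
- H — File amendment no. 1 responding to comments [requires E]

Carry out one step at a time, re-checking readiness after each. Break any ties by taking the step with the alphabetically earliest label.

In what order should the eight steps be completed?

Only D has no prerequisites, so it is first.
C and E are both available; C has the earlier label → C.
E, F and G are all available; E has the earlier label → E.
H now also ready, so the ready set is {F, G, H}; F has the earlier label → F.
G and H are both available; G has the earlier label → G.
Ready: A and H. A has the earlier label → A.
B now also ready, so the ready set is {B, H}; B has the earlier label → B.
H needed E, now all done → H.

D C E F G A B H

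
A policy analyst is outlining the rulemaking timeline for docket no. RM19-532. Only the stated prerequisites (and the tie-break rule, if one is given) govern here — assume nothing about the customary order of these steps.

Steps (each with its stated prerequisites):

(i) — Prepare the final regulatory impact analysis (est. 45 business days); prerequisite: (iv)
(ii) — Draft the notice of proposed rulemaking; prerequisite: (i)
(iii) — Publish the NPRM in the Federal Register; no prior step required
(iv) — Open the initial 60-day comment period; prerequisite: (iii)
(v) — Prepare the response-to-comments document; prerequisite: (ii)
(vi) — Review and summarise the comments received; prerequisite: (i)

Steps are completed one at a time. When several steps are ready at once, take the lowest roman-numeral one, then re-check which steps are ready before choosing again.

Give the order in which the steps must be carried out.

(iii) is the only step with nothing outstanding, so it goes first.
(iv) is the only step now ready → (iv).
(i) needed (iv), now all done → (i).
Now (ii) and (vi) have their prerequisites met. (ii) has the earlier label, so (ii) next.
(v) and (vi) are both available; (v) has the earlier label → (v).
(vi) is the only step now ready → (vi).

(iii), (iv), (i), (ii), (v), (vi)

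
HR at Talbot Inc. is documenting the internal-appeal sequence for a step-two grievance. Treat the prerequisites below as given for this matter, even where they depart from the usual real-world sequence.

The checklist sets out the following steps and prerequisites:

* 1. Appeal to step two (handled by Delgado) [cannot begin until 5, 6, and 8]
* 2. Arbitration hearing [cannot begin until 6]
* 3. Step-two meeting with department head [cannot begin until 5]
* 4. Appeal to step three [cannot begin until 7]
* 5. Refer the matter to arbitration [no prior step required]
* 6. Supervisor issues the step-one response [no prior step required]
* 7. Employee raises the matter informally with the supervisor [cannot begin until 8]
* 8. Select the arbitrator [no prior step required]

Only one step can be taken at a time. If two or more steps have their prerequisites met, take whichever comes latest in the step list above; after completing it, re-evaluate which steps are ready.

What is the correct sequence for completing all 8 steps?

8 → 7 → 6 → 5 → 4 → 3 → 2 → 1

8, 6 and 5 have no prerequisites; 8 is listed later, so 8 is first.
Ready: 7, 6 and 5. 7 is listed later → 7.
Ready: 6, 5 and 4. 6 is listed later → 6.
Now 5, 4 and 2 have their prerequisites met. 5 is listed later, so 5 next.
3 and 1 now also ready, so the ready set is {4, 3, 2, 1}; 4 is listed later → 4.
Now 3, 2 and 1 have their prerequisites met. 3 is listed later, so 3 next.
2 and 1 are both available; 2 is listed later → 2.
That leaves 1 as the only ready step → 1.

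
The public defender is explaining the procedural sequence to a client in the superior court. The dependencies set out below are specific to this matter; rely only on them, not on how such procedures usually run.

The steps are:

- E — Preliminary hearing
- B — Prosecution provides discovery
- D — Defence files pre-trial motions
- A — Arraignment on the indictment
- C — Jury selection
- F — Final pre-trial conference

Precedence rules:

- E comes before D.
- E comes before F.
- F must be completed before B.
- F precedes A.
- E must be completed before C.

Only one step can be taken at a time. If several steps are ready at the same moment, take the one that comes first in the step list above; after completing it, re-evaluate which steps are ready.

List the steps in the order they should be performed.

E is the only step with nothing outstanding, so it goes first.
D, C and F are all available; D is listed earlier → D.
Ready: C and F. C is listed earlier → C.
F needed E, now all done → F.
Ready: B and A. B is listed earlier → B.
That leaves A as the only ready step → A.

E D C F B A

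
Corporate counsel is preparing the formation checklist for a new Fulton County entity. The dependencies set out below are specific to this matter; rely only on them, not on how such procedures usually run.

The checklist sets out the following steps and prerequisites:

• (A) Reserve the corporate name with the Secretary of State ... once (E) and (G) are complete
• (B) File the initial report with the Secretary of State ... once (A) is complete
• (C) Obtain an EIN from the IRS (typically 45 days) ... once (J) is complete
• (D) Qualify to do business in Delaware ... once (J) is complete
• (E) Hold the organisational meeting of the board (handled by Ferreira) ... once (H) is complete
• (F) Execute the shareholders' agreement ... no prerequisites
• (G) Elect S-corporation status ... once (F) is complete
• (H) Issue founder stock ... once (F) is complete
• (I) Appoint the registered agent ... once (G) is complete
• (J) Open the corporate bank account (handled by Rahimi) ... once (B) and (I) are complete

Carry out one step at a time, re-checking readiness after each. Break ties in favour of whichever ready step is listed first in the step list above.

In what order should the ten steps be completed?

Only (F) has no prerequisites, so it is first.
Ready: (G) and (H). (G) is listed earlier → (G).
(I) now also ready, so the ready set is {(H), (I)}; (H) is listed earlier → (H).
(E) now also ready, so the ready set is {(E), (I)}; (E) is listed earlier → (E).
Ready: (A) and (I). (A) is listed earlier → (A).
(B) now also ready, so the ready set is {(B), (I)}; (B) is listed earlier → (B).
(I) needed (G), now all done → (I).
That leaves (J) as the only ready step → (J).
Now (C) and (D) have their prerequisites met. (C) is listed earlier, so (C) next.
(D) needed (J), now all done → (D).

(F) (G) (H) (E) (A) (B) (I) (J) (C) (D)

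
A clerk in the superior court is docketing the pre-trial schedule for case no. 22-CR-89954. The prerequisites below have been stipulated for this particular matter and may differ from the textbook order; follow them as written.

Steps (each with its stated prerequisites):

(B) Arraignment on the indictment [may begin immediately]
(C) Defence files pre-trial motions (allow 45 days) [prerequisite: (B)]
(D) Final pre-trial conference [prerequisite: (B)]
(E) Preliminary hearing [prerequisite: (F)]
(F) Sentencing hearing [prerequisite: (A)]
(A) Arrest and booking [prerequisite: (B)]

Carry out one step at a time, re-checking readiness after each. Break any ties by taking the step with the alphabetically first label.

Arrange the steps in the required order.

(B) (A) (C) (D) (F) (E)

(B) is the only step with nothing outstanding, so it goes first.
Ready: (A), (C) and (D). (A) has the earlier label → (A).
(C), (D) and (F) are all available; (C) has the earlier label → (C).
Now (D) and (F) have their prerequisites met. (D) has the earlier label, so (D) next.
Next only (F) has its prerequisites met → (F).
(E) needed (F), now all done → (E).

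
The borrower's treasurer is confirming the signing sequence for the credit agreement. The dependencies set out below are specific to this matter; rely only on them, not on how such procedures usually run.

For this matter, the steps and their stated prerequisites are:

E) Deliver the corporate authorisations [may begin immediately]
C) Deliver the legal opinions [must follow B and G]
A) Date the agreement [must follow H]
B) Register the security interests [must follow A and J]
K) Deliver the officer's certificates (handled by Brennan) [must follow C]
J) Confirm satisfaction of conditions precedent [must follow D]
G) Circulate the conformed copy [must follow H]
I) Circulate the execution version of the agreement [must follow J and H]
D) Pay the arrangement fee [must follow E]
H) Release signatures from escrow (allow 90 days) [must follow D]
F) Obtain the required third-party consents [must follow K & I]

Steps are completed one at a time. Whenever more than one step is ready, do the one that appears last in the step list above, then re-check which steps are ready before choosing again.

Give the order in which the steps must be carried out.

E → D → H → G → J → I → A → B → C → K → F

E is the only step with nothing outstanding, so it goes first.
That leaves D as the only ready step → D.
Now H and J have their prerequisites met. H is listed later, so H next.
Now G, J and A have their prerequisites met. G is listed later, so G next.
Now J and A have their prerequisites met. J is listed later, so J next.
I now also ready, so the ready set is {I, A}; I is listed later → I.
A needed H, now all done → A.
B needed J and A, now all done → B.
C needed G and B, now all done → C.
K needed C, now all done → K.
That leaves F as the only ready step → F.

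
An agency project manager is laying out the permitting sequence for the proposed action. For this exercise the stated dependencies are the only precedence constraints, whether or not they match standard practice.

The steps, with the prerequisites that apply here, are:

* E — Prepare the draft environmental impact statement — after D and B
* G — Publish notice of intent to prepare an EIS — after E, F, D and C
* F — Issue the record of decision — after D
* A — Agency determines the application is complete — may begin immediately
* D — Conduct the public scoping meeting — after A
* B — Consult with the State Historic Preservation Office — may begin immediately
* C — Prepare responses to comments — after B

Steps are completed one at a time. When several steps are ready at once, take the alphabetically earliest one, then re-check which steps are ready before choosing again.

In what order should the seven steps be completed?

A and B have no prerequisites; A has the earlier label, so A is first.
D now also ready, so the ready set is {B, D}; B has the earlier label → B.
C now also ready, so the ready set is {C, D}; C has the earlier label → C.
D needed A, now all done → D.
Ready: E and F. E has the earlier label → E.
Next only F has its prerequisites met → F.
G is the only step now ready → G.

A B C D E F G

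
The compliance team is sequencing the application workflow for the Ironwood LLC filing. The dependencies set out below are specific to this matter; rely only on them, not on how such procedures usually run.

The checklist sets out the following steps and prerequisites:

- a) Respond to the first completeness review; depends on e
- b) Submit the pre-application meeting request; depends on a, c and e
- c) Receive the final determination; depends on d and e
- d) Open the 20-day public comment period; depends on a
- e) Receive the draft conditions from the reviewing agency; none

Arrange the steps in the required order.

e has no prerequisites → e first.
Next only a has its prerequisites met → a.
That leaves d as the only ready step → d.
That leaves c as the only ready step → c.
b needed a, c and e, now all done → b.

e, a, d, c, b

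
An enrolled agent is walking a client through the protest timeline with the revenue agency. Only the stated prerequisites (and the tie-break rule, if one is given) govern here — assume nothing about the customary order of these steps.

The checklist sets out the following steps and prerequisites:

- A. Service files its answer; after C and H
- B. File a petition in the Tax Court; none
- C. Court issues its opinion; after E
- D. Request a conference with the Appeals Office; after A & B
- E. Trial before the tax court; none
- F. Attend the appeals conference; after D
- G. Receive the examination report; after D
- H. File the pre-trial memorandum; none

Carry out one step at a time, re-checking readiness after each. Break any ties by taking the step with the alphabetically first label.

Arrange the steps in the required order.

B E C H A D F G

B, E and H have no prerequisites; B has the earlier label, so B is first.
Ready: E and H. E has the earlier label → E.
Now C and H have their prerequisites met. C has the earlier label, so C next.
That leaves H as the only ready step → H.
Next only A has its prerequisites met → A.
D needed A and B, now all done → D.
F and G are both available; F has the earlier label → F.
G needed D, now all done → G.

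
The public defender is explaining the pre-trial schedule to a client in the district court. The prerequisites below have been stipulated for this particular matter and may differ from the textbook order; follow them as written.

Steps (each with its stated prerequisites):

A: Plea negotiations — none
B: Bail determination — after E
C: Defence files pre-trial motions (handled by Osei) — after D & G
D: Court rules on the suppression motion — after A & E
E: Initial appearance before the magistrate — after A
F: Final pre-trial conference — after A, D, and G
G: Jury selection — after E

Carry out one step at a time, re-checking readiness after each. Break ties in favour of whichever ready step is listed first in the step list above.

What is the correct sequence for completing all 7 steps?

A has no prerequisites → A first.
Next only E has its prerequisites met → E.
Now B, D and G have their prerequisites met. B is listed earlier, so B next.
Ready: D and G. D is listed earlier → D.
G needed E, now all done → G.
Now C and F have their prerequisites met. C is listed earlier, so C next.
Next only F has its prerequisites met → F.

A E B D G C F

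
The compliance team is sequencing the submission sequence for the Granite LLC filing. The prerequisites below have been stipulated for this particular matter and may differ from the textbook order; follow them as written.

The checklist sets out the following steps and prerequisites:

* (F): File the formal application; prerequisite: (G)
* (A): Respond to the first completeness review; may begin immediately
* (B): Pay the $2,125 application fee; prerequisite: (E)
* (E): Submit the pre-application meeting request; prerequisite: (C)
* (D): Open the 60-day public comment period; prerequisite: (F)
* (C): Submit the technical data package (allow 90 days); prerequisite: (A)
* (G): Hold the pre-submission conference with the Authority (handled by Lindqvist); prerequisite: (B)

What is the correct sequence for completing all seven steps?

(A) → (C) → (E) → (B) → (G) → (F) → (D)

(A) has no prerequisites → (A) first.
Next only (C) has its prerequisites met → (C).
(E) needed (C), now all done → (E).
That leaves (B) as the only ready step → (B).
(G) needed (B), now all done → (G).
(F) needed (G), now all done → (F).
Next only (D) has its prerequisites met → (D).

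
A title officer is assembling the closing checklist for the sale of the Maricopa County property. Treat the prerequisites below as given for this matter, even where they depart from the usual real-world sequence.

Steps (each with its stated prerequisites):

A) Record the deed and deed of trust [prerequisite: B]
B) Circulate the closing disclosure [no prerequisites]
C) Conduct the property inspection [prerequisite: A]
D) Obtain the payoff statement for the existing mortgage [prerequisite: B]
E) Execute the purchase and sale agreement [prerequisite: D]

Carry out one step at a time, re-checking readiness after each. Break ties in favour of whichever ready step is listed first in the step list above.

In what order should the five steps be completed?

B has no prerequisites → B first.
Now A and D have their prerequisites met. A is listed earlier, so A next.
Now C and D have their prerequisites met. C is listed earlier, so C next.
That leaves D as the only ready step → D.
E is the only step now ready → E.

B → A → C → D → E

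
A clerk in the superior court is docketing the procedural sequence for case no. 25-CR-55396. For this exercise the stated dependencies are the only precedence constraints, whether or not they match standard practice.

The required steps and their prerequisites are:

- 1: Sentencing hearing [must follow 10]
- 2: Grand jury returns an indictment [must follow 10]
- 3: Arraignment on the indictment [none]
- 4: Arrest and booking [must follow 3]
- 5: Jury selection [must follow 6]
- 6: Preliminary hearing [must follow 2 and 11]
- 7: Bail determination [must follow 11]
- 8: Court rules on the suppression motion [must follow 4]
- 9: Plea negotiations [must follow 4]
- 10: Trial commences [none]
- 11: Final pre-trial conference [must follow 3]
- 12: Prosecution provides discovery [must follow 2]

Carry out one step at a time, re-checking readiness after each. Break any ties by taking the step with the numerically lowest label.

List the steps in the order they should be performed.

3 4 8 9 10 1 2 11 6 5 7 12

3 and 10 have no prerequisites; 3 has the earlier label, so 3 is first.
4 and 11 now also ready, so the ready set is {4, 10, 11}; 4 has the earlier label → 4.
Now 8, 9, 10 and 11 have their prerequisites met. 8 has the earlier label, so 8 next.
Now 9, 10 and 11 have their prerequisites met. 9 has the earlier label, so 9 next.
10 and 11 are both available; 10 has the earlier label → 10.
1 and 2 now also ready, so the ready set is {1, 2, 11}; 1 has the earlier label → 1.
Ready: 2 and 11. 2 has the earlier label → 2.
11 and 12 are both available; 11 has the earlier label → 11.
6 and 7 now also ready, so the ready set is {6, 7, 12}; 6 has the earlier label → 6.
5 now also ready, so the ready set is {5, 7, 12}; 5 has the earlier label → 5.
Ready: 7 and 12. 7 has the earlier label → 7.
That leaves 12 as the only ready step → 12.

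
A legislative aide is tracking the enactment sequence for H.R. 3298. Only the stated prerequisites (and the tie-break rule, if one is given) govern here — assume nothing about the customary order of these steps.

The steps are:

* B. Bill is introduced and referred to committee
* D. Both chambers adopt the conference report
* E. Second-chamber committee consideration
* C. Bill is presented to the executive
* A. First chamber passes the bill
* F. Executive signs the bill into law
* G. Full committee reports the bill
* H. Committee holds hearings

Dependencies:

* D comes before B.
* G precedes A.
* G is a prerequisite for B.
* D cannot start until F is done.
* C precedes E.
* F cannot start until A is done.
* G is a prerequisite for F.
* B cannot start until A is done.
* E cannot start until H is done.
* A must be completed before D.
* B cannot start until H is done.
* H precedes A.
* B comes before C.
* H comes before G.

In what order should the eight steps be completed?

H is the only step with nothing outstanding, so it goes first.
That leaves G as the only ready step → G.
That leaves A as the only ready step → A.
F needed A and G, now all done → F.
Next only D has its prerequisites met → D.
That leaves B as the only ready step → B.
C is the only step now ready → C.
E is the only step now ready → E.

H, G, A, F, D, B, C, E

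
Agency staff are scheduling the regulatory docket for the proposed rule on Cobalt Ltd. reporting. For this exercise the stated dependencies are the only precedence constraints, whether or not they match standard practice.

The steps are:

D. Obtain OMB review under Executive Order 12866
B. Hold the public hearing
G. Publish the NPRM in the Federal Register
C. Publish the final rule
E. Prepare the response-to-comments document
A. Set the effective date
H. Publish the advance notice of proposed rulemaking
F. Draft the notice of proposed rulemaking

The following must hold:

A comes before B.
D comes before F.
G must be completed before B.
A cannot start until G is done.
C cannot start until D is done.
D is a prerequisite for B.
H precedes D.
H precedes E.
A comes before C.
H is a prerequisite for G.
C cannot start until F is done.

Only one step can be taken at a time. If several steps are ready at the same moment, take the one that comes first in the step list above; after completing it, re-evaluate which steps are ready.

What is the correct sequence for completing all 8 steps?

H D G E A B F C

Only H has no prerequisites, so it is first.
D, G and E are all available; D is listed earlier → D.
G, E and F are all available; G is listed earlier → G.
Ready: E, A and F. E is listed earlier → E.
A and F are both available; A is listed earlier → A.
B now also ready, so the ready set is {B, F}; B is listed earlier → B.
F needed D, now all done → F.
C needed D, A and F, now all done → C.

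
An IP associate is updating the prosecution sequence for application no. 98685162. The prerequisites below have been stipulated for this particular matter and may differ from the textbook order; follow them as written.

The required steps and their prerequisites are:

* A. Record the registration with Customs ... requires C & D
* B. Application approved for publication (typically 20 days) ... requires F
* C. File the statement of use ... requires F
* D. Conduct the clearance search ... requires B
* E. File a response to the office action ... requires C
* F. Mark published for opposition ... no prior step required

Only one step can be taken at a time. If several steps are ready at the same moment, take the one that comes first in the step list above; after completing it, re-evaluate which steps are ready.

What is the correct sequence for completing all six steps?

Only F has no prerequisites, so it is first.
B and C are both available; B is listed earlier → B.
Now C and D have their prerequisites met. C is listed earlier, so C next.
E now also ready, so the ready set is {D, E}; D is listed earlier → D.
Ready: A and E. A is listed earlier → A.
Next only E has its prerequisites met → E.

F B C D A E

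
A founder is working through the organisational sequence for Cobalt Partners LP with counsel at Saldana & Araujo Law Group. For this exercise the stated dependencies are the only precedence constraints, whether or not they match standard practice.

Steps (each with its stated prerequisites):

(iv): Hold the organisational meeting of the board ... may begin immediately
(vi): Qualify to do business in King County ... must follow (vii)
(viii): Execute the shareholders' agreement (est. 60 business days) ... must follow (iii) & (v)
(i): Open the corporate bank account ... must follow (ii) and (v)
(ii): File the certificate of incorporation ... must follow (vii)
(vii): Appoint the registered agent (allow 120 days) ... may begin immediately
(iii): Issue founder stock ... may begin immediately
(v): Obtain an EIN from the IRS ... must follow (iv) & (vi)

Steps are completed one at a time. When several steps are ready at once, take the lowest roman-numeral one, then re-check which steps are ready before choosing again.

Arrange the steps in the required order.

(iii) (iv) (vii) (ii) (vi) (v) (i) (viii)

Nothing is required for (iii), (iv) and (vii). (iii) has the earlier label → (iii) first.
(iv) and (vii) are both available; (iv) has the earlier label → (iv).
That leaves (vii) as the only ready step → (vii).
Now (ii) and (vi) have their prerequisites met. (ii) has the earlier label, so (ii) next.
That leaves (vi) as the only ready step → (vi).
(v) needed (iv) and (vi), now all done → (v).
Ready: (i) and (viii). (i) has the earlier label → (i).
(viii) needed (iii) and (v), now all done → (viii).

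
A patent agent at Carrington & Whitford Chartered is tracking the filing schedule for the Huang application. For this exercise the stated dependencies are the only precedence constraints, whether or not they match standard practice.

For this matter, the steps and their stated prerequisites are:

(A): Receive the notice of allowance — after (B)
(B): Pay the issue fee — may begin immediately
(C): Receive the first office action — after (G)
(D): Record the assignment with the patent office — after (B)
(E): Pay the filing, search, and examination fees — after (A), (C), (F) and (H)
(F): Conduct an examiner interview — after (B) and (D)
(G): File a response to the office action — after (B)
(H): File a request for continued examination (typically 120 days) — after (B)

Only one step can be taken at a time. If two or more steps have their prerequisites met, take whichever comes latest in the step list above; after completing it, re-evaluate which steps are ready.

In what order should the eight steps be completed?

(B) (H) (G) (D) (F) (C) (A) (E)

(B) is the only step with nothing outstanding, so it goes first.
Ready: (H), (G), (D) and (A). (H) is listed later → (H).
Ready: (G), (D) and (A). (G) is listed later → (G).
(C) now also ready, so the ready set is {(D), (C), (A)}; (D) is listed later → (D).
(F) now also ready, so the ready set is {(F), (C), (A)}; (F) is listed later → (F).
Now (C) and (A) have their prerequisites met. (C) is listed later, so (C) next.
(A) needed (B), now all done → (A).
(E) is the only step now ready → (E).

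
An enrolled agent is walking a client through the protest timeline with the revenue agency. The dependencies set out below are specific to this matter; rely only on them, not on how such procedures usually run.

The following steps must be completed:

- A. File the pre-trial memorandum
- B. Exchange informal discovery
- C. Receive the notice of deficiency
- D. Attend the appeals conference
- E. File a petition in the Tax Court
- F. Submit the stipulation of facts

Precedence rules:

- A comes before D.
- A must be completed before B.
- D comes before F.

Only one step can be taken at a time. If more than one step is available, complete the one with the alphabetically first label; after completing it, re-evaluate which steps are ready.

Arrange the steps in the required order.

A, C and E have no prerequisites; A has the earlier label, so A is first.
B, C, D and E are all available; B has the earlier label → B.
Now C, D and E have their prerequisites met. C has the earlier label, so C next.
D and E are both available; D has the earlier label → D.
Ready: E and F. E has the earlier label → E.
F is the only step now ready → F.

A, B, C, D, E, F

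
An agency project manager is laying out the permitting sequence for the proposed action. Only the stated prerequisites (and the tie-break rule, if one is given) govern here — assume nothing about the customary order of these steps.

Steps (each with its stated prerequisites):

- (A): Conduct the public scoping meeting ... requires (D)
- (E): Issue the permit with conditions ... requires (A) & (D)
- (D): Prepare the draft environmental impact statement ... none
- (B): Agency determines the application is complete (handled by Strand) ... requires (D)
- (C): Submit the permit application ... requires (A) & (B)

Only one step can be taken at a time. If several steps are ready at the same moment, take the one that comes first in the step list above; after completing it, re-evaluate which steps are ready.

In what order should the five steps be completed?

(D), (A), (E), (B), (C)

(D) has no prerequisites → (D) first.
Now (A) and (B) have their prerequisites met. (A) is listed earlier, so (A) next.
Ready: (E) and (B). (E) is listed earlier → (E).
(B) needed (D), now all done → (B).
(C) needed (A) and (B), now all done → (C).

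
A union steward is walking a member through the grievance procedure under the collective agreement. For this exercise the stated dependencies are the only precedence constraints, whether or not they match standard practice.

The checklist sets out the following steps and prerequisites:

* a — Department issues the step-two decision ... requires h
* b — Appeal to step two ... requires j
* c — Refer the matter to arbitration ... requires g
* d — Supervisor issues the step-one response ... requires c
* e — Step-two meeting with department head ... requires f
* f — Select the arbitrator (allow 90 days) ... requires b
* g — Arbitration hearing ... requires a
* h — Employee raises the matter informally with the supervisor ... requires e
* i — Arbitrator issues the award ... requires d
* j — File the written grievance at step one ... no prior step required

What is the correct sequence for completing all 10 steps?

j, b, f, e, h, a, g, c, d, i

j is the only step with nothing outstanding, so it goes first.
b is the only step now ready → b.
That leaves f as the only ready step → f.
Next only e has its prerequisites met → e.
That leaves h as the only ready step → h.
a needed h, now all done → a.
g is the only step now ready → g.
c needed g, now all done → c.
d is the only step now ready → d.
i needed d, now all done → i.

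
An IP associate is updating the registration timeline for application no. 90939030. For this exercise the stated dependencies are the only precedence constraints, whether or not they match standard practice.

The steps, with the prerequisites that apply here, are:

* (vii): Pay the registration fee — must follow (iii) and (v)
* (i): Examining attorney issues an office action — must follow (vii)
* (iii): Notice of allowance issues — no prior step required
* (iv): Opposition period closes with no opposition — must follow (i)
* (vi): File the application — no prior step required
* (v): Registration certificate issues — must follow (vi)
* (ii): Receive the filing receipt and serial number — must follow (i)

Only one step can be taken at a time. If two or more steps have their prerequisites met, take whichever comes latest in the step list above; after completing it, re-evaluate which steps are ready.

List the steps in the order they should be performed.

(vi) and (iii) have no prerequisites; (vi) is listed later, so (vi) is first.
Ready: (v) and (iii). (v) is listed later → (v).
(iii) is the only step now ready → (iii).
(vii) needed (v) and (iii), now all done → (vii).
That leaves (i) as the only ready step → (i).
Now (ii) and (iv) have their prerequisites met. (ii) is listed later, so (ii) next.
Next only (iv) has its prerequisites met → (iv).

(vi), (v), (iii), (vii), (i), (ii), (iv)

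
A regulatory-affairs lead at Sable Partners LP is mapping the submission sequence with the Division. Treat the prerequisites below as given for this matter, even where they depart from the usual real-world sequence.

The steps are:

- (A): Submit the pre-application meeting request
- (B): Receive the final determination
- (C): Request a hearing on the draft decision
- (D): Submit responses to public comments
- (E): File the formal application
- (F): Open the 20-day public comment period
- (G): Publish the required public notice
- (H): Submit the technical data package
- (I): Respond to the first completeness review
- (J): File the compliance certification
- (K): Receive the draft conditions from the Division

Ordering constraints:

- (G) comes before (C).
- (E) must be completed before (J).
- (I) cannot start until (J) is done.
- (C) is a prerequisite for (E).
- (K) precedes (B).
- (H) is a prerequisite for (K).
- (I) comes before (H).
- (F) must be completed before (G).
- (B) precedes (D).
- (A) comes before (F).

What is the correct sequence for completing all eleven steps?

(A) → (F) → (G) → (C) → (E) → (J) → (I) → (H) → (K) → (B) → (D)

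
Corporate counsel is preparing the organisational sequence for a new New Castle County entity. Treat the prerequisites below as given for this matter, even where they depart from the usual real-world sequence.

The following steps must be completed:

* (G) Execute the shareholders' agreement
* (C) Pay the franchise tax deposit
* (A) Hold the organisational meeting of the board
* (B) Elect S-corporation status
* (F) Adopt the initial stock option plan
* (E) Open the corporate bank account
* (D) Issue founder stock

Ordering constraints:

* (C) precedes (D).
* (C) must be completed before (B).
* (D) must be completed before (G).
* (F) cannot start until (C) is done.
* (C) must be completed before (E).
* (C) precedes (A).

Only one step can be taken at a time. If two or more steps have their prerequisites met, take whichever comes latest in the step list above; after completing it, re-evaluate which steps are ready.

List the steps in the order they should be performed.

Only (C) has no prerequisites, so it is first.
Now (D), (E), (F), (B) and (A) have their prerequisites met. (D) is listed later, so (D) next.
(E), (F), (B), (A) and (G) are all available; (E) is listed later → (E).
(F), (B), (A) and (G) are all available; (F) is listed later → (F).
Ready: (B), (A) and (G). (B) is listed later → (B).
Now (A) and (G) have their prerequisites met. (A) is listed later, so (A) next.
That leaves (G) as the only ready step → (G).

(C), (D), (E), (F), (B), (A), (G)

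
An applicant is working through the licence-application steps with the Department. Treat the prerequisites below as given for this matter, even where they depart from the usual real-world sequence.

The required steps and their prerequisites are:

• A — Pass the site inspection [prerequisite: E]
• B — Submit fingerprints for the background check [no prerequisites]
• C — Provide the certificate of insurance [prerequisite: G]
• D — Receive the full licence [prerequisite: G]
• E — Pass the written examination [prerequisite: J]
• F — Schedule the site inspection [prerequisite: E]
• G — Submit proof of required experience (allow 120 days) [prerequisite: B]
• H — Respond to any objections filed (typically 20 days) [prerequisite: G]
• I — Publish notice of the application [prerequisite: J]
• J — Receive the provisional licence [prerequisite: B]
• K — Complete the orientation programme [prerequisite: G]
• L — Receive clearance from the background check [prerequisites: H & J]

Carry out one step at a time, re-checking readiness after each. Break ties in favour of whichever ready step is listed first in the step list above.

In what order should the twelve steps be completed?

Only B has no prerequisites, so it is first.
G and J are both available; G is listed earlier → G.
Ready: C, D, H, J and K. C is listed earlier → C.
D, H, J and K are all available; D is listed earlier → D.
Ready: H, J and K. H is listed earlier → H.
Now J and K have their prerequisites met. J is listed earlier, so J next.
E, I and L now also ready, so the ready set is {E, I, K, L}; E is listed earlier → E.
A, F, I, K and L are all available; A is listed earlier → A.
Now F, I, K and L have their prerequisites met. F is listed earlier, so F next.
I, K and L are all available; I is listed earlier → I.
Ready: K and L. K is listed earlier → K.
L needed H and J, now all done → L.

B, G, C, D, H, J, E, A, F, I, K, L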